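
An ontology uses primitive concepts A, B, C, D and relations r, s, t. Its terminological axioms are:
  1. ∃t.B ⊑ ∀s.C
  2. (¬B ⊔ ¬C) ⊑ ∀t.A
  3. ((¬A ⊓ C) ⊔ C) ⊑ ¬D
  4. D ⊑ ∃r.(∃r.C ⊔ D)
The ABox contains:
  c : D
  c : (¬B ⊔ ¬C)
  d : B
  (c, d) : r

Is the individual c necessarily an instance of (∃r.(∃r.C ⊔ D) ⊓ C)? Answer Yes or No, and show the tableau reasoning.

1. c : (∃r.(∃r.C ⊔ D) ⊓ C)?  L(c) = {D, (¬B ⊔ ¬C)} ∪ {(∀r.(∀r.¬C ⊓ ¬D) ⊔ ¬C)}
   apply at c: (¬B ⊔ ¬C)⊑∀t.A; D⊑∃r.(∃r.C ⊔ D)
   open: L(c) ⊇ {D, ¬B, ¬C, ∀t.A, ∀t.¬B, …} (+ ∃-successors) — c ∉ (∃r.(∃r.C ⊔ D) ⊓ C) possible
2. Hence c : (∃r.(∃r.C ⊔ D) ⊓ C): not entailed.

No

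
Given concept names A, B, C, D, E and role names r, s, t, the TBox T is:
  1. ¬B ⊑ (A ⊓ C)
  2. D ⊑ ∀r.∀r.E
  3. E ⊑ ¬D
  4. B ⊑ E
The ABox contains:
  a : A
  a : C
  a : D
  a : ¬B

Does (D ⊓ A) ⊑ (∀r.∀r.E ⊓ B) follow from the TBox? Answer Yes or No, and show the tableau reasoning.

No

1. (D ⊓ A) ⊑ (∀r.∀r.E ⊓ B)  ⇔  ((D ⊓ A) ⊓ (∃r.∃r.¬E ⊔ ¬B)) unsat w.r.t. T
   apply at x₀: D⊑∀r.∀r.E
   open: L(x₀) ⊇ {A, C, D, ¬B, ¬E, …}
2. Hence (D ⊓ A) ⊑ (∀r.∀r.E ⊓ B): not entailed.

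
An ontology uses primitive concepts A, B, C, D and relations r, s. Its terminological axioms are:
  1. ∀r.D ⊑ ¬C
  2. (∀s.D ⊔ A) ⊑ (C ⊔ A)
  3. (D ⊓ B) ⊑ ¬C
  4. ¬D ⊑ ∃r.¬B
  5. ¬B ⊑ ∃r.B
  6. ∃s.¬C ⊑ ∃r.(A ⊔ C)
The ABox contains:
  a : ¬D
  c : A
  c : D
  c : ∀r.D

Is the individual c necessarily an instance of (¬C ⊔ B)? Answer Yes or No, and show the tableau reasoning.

Yes

1. c : (¬C ⊔ B)?  L(c) = {A, D, ∀r.D} ∪ {(C ⊓ ¬B)}
   clash {C, ¬C} at c — c ∈ (¬C ⊔ B)
2. Hence c : (¬C ⊔ B): entailed.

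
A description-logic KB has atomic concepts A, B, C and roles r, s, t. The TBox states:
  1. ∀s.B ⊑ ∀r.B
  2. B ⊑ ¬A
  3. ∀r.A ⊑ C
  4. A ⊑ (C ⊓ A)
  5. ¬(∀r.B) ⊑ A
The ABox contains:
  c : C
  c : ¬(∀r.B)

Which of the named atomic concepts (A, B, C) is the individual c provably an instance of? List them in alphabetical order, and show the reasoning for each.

1. c : A?  L(c) = {C, ¬(∀r.B)} ∪ {¬A}
   clash {A, ¬A} at c — c ∈ A
2. c : B?  L(c) = {C, ¬(∀r.B)} ∪ {¬B}
   apply at c: ¬(∀r.B)⊑A
   open: L(c) ⊇ {A, C, ¬B, ∃r.¬B, ∃s.¬B} (+ ∃-successors) — c ∉ B possible
3. c : C?  L(c) = {C, ¬(∀r.B)} ∪ {¬C}
   clash {C, ¬C} at c — c ∈ C
4. Entailed for c: {A, C}

{A, C}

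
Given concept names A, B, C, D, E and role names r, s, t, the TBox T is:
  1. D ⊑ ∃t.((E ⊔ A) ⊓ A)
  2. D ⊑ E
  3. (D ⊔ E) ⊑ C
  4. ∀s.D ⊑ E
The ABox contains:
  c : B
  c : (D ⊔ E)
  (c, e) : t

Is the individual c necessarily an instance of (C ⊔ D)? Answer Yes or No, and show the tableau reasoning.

Yes

1. c : (C ⊔ D)?  L(c) = {B, (D ⊔ E)} ∪ {(¬C ⊓ ¬D)}
   clash {C, ¬C} at c — c ∈ (C ⊔ D)
2. Hence c : (C ⊔ D): entailed.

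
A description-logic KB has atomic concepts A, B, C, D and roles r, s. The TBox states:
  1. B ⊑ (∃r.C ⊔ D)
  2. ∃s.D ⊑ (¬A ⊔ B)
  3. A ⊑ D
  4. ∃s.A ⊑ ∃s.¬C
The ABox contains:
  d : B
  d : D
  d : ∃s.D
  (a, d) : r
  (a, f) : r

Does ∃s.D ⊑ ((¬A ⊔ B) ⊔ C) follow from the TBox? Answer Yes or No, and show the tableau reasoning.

Yes

1. ∃s.D ⊑ ((¬A ⊔ B) ⊔ C)  ⇔  (∃s.D ⊓ ((A ⊓ ¬B) ⊓ ¬C)) unsat w.r.t. T
   all branches close; clash {B, ¬B} at x₀
2. Hence ∃s.D ⊑ ((¬A ⊔ B) ⊔ C): entailed.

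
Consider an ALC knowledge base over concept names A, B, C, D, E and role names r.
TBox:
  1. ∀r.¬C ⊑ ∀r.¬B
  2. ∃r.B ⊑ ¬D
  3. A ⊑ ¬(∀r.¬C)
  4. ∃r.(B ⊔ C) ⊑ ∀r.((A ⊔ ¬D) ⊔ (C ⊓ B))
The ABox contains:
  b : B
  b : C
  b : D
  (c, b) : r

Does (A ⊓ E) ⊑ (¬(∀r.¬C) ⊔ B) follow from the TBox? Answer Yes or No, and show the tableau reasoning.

1. (A ⊓ E) ⊑ (¬(∀r.¬C) ⊔ B)  ⇔  ((A ⊓ E) ⊓ (∀r.¬C ⊓ ¬B)) unsat w.r.t. T
   all branches close; clash {C, ¬C} at an ∃-successor
2. Hence (A ⊓ E) ⊑ (¬(∀r.¬C) ⊔ B): entailed.

Yes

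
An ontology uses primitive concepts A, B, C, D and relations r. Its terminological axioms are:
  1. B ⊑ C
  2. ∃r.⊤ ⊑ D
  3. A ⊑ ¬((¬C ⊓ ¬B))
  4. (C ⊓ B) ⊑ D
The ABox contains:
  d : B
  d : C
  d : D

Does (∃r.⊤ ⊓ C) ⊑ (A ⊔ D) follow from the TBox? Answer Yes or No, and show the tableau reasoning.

Yes

1. (∃r.⊤ ⊓ C) ⊑ (A ⊔ D)  ⇔  ((∃r.⊤ ⊓ C) ⊓ (¬A ⊓ ¬D)) unsat w.r.t. T
   all branches close; clash {D, ¬D} at x₀
2. Hence (∃r.⊤ ⊓ C) ⊑ (A ⊔ D): entailed.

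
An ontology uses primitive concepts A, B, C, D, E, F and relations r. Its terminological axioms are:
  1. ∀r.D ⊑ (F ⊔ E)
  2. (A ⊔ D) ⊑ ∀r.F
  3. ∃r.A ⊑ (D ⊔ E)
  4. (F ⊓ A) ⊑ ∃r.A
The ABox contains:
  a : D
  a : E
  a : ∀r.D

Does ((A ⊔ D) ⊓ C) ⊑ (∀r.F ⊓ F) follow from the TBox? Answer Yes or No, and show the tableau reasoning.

No

1. ((A ⊔ D) ⊓ C) ⊑ (∀r.F ⊓ F)  ⇔  (((A ⊔ D) ⊓ C) ⊓ (∃r.¬F ⊔ ¬F)) unsat w.r.t. T
   apply at x₀: (A ⊔ D)⊑∀r.F
   open: L(x₀) ⊇ {A, C, ¬F, ∀r.F, ∀r.¬A, …} (+ ∃-successors)
2. Hence ((A ⊔ D) ⊓ C) ⊑ (∀r.F ⊓ F): not entailed.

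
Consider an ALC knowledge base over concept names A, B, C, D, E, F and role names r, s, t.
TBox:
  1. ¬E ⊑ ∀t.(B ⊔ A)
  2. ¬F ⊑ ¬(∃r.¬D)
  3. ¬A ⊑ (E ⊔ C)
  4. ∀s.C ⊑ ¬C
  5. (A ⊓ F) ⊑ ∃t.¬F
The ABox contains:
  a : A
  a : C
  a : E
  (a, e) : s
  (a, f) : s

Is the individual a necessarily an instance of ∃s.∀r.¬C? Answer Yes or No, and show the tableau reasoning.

No

1. a : ∃s.∀r.¬C?  L(a) = {A, C, E} ∪ {∀s.∃r.C}
   open: L(a) ⊇ {A, C, E, F, ∀s.∃r.C, …} (+ ∃-successors) — a ∉ ∃s.∀r.¬C possible
2. Hence a : ∃s.∀r.¬C: not entailed.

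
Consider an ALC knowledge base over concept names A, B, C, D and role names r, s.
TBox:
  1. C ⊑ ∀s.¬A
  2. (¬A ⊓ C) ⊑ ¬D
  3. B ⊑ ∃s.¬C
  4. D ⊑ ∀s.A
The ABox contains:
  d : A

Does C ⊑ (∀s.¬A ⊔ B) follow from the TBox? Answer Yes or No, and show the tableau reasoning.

1. C ⊑ (∀s.¬A ⊔ B)  ⇔  (C ⊓ (∃s.A ⊓ ¬B)) unsat w.r.t. T
   all branches close; clash {A, ¬A} at an ∃-successor
2. Hence C ⊑ (∀s.¬A ⊔ B): entailed.

Yes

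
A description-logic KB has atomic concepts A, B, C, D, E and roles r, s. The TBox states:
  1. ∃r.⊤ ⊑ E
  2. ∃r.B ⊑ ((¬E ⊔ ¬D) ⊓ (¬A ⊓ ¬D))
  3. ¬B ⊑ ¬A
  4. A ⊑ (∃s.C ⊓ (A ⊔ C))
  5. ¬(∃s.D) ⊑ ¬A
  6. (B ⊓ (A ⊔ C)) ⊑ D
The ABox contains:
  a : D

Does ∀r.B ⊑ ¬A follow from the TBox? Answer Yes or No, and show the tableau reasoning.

No

1. ∀r.B ⊑ ¬A  ⇔  (∀r.B ⊓ A) unsat w.r.t. T
   apply at x₀: A⊑(∃s.C ⊓ (A ⊔ C))
   open: L(x₀) ⊇ {A, B, D, ∀r.B, ∀r.¬B, …} (+ ∃-successors)
2. Hence ∀r.B ⊑ ¬A: not entailed.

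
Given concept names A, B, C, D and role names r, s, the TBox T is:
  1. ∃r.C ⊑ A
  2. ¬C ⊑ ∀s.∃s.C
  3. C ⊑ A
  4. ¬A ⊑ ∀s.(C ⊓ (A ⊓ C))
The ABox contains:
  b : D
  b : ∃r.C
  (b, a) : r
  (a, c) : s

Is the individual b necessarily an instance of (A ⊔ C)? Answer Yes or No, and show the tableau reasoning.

1. b : (A ⊔ C)?  L(b) = {D, ∃r.C} ∪ {(¬A ⊓ ¬C)}
   clash {A, ¬A} at b — b ∈ (A ⊔ C)
2. Hence b : (A ⊔ C): entailed.

Yes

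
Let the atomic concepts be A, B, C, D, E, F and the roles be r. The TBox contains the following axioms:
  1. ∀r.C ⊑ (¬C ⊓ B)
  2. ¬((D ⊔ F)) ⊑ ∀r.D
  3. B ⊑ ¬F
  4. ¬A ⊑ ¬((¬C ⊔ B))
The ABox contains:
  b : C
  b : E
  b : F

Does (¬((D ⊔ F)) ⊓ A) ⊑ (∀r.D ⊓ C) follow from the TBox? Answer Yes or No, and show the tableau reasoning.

1. (¬((D ⊔ F)) ⊓ A) ⊑ (∀r.D ⊓ C)  ⇔  (((¬D ⊓ ¬F) ⊓ A) ⊓ (∃r.¬D ⊔ ¬C)) unsat w.r.t. T
   apply at x₀: ¬((D ⊔ F))⊑∀r.D
   open: L(x₀) ⊇ {A, ¬C, ¬D, ¬F, ∀r.D, …} (+ ∃-successors)
2. Hence (¬((D ⊔ F)) ⊓ A) ⊑ (∀r.D ⊓ C): not entailed.

No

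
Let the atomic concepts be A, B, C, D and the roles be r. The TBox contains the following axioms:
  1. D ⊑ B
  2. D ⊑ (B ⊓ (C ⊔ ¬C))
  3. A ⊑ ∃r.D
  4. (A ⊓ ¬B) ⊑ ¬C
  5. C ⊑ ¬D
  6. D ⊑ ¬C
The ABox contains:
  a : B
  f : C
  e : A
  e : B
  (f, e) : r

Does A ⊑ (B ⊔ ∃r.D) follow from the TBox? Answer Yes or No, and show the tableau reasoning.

Yes

1. A ⊑ (B ⊔ ∃r.D)  ⇔  (A ⊓ (¬B ⊓ ∀r.¬D)) unsat w.r.t. T
   all branches close; clash {D, ¬D} at an ∃-successor
2. Hence A ⊑ (B ⊔ ∃r.D): entailed.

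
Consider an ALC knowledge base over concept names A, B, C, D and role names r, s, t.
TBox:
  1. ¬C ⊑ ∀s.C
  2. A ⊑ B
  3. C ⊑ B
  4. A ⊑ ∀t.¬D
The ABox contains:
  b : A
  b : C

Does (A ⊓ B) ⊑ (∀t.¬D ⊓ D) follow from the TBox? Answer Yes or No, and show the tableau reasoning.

No

1. (A ⊓ B) ⊑ (∀t.¬D ⊓ D)  ⇔  ((A ⊓ B) ⊓ (∃t.D ⊔ ¬D)) unsat w.r.t. T
   apply at x₀: A⊑∀t.¬D
   open: L(x₀) ⊇ {A, B, C, ¬D, ∀t.¬D}
2. Hence (A ⊓ B) ⊑ (∀t.¬D ⊓ D): not entailed.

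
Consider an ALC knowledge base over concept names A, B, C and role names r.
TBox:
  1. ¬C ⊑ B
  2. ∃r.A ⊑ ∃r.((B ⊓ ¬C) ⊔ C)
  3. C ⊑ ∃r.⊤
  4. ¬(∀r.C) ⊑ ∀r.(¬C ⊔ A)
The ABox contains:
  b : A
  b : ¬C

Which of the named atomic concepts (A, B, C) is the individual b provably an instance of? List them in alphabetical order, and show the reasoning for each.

1. b : A?  L(b) = {A, ¬C} ∪ {¬A}
   clash {A, ¬A} at b — b ∈ A
2. b : B?  L(b) = {A, ¬C} ∪ {¬B}
   clash {B, ¬B} at b — b ∈ B
3. b : C?  L(b) = {A, ¬C} ∪ {¬C}
   apply at b: ¬C⊑B
   open: L(b) ⊇ {A, B, ¬C, ∀r.C, ∀r.¬A} — b ∉ C possible
4. Entailed for b: {A, B}

{A, B}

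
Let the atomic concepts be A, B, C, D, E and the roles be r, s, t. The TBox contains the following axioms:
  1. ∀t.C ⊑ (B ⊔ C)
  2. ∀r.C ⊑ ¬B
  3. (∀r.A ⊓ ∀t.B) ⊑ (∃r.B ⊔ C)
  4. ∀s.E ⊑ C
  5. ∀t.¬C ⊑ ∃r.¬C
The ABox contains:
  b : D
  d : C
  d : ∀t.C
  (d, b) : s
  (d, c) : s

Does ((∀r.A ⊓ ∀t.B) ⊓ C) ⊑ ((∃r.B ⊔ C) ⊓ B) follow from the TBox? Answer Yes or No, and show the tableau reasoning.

1. ((∀r.A ⊓ ∀t.B) ⊓ C) ⊑ ((∃r.B ⊔ C) ⊓ B)  ⇔  (((∀r.A ⊓ ∀t.B) ⊓ C) ⊓ ((∀r.¬B ⊓ ¬C) ⊔ ¬B)) unsat w.r.t. T
   apply at x₀: (∀r.A ⊓ ∀t.B)⊑(∃r.B ⊔ C)
   open: L(x₀) ⊇ {C, ¬B, ∀r.A, ∀t.B, ∃r.¬C, …} (+ ∃-successors)
2. Hence ((∀r.A ⊓ ∀t.B) ⊓ C) ⊑ ((∃r.B ⊔ C) ⊓ B): not entailed.

No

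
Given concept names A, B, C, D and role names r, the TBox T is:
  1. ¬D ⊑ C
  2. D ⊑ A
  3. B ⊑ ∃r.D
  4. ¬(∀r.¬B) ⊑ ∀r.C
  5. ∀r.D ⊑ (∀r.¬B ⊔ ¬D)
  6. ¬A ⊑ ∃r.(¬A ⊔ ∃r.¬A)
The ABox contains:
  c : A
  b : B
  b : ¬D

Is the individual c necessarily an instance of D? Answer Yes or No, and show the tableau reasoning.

1. c : D?  L(c) = {A} ∪ {¬D}
   apply at c: ¬D⊑C
   open: L(c) ⊇ {A, C, ¬B, ¬D, ∀r.¬B, …} (+ ∃-successors) — c ∉ D possible
2. Hence c : D: not entailed.

No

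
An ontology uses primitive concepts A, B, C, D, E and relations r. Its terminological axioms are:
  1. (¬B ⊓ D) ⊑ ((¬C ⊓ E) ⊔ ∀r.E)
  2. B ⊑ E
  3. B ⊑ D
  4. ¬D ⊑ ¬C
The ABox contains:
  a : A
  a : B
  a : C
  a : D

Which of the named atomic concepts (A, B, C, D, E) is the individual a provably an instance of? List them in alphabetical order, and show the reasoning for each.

1. a : A?  L(a) = {A, B, C, D} ∪ {¬A}
   clash {A, ¬A} at a — a ∈ A
2. a : B?  L(a) = {A, B, C, D} ∪ {¬B}
   clash {B, ¬B} at a — a ∈ B
3. a : C?  L(a) = {A, B, C, D} ∪ {¬C}
   clash {C, ¬C} at a — a ∈ C
4. a : D?  L(a) = {A, B, C, D} ∪ {¬D}
   clash {D, ¬D} at a — a ∈ D
5. a : E?  L(a) = {A, B, C, D} ∪ {¬E}
   clash {E, ¬E} at a — a ∈ E
6. Entailed for a: {A, B, C, D, E}

{A, B, C, D, E}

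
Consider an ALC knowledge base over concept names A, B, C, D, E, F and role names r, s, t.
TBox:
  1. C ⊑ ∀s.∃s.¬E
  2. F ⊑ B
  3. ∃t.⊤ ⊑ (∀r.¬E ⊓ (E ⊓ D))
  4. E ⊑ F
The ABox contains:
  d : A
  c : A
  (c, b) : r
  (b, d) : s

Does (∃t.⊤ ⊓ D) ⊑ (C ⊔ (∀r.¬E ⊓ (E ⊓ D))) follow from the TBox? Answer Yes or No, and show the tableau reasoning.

1. (∃t.⊤ ⊓ D) ⊑ (C ⊔ (∀r.¬E ⊓ (E ⊓ D)))  ⇔  ((∃t.⊤ ⊓ D) ⊓ (¬C ⊓ (∃r.E ⊔ (¬E ⊔ ¬D)))) unsat w.r.t. T
   all branches close; clash {D, ¬D} at x₀
2. Hence (∃t.⊤ ⊓ D) ⊑ (C ⊔ (∀r.¬E ⊓ (E ⊓ D))): entailed.

Yes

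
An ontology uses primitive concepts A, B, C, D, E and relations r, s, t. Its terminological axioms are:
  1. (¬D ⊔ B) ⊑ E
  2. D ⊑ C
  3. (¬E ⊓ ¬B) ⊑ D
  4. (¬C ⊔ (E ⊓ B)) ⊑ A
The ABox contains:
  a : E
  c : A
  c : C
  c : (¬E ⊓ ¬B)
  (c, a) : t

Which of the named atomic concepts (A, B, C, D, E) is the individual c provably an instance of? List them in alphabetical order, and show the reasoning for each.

{A, C, D}

1. c : A?  L(c) = {A, C, (¬E ⊓ ¬B)} ∪ {¬A}
   clash {A, ¬A} at c — c ∈ A
2. c : B?  L(c) = {A, C, (¬E ⊓ ¬B)} ∪ {¬B}
   apply at c: (¬E ⊓ ¬B)⊑D
   open: L(c) ⊇ {A, C, D, ¬B, ¬E} — c ∉ B possible
3. c : C?  L(c) = {A, C, (¬E ⊓ ¬B)} ∪ {¬C}
   clash {C, ¬C} at c — c ∈ C
4. c : D?  L(c) = {A, C, (¬E ⊓ ¬B)} ∪ {¬D}
   clash {D, ¬D} at c — c ∈ D
5. c : E?  L(c) = {A, C, (¬E ⊓ ¬B)} ∪ {¬E}
   apply at c: (¬E ⊓ ¬B)⊑D
   open: L(c) ⊇ {A, C, D, ¬B, ¬E} — c ∉ E possible
6. Entailed for c: {A, C, D}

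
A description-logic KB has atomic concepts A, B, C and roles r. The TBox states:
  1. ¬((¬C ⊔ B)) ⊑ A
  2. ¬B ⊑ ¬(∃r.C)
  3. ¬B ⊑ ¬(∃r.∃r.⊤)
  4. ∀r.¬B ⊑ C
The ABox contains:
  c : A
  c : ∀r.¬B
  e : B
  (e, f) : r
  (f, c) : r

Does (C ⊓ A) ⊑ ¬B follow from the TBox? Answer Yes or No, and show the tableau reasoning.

No

1. (C ⊓ A) ⊑ ¬B  ⇔  ((C ⊓ A) ⊓ B) unsat w.r.t. T
   open: L(x₀) ⊇ {A, B, C}
2. Hence (C ⊓ A) ⊑ ¬B: not entailed.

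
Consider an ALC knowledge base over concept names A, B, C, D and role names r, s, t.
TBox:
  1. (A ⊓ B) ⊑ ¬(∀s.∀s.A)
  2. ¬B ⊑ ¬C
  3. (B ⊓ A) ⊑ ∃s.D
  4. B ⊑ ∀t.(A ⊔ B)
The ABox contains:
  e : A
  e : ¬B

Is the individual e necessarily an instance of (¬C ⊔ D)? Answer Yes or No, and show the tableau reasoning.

1. e : (¬C ⊔ D)?  L(e) = {A, ¬B} ∪ {(C ⊓ ¬D)}
   clash {C, ¬C} at e — e ∈ (¬C ⊔ D)
2. Hence e : (¬C ⊔ D): entailed.

Yes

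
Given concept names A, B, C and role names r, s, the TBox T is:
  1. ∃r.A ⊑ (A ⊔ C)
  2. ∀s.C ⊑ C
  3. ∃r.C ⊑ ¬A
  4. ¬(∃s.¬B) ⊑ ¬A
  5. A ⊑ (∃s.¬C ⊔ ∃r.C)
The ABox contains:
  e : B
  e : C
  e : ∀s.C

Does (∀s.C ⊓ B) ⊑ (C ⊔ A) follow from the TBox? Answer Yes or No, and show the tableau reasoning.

1. (∀s.C ⊓ B) ⊑ (C ⊔ A)  ⇔  ((∀s.C ⊓ B) ⊓ (¬C ⊓ ¬A)) unsat w.r.t. T
   all branches close; clash {C, ¬C} at x₀
2. Hence (∀s.C ⊓ B) ⊑ (C ⊔ A): entailed.

Yes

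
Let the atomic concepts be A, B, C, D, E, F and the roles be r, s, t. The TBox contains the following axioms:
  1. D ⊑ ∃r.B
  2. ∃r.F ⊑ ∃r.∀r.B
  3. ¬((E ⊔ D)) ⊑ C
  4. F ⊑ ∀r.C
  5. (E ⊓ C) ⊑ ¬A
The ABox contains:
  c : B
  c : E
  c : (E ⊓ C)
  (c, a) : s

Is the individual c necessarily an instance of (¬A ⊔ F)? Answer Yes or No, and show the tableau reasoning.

Yes

1. c : (¬A ⊔ F)?  L(c) = {B, E, (E ⊓ C)} ∪ {(A ⊓ ¬F)}
   clash {A, ¬A} at c — c ∈ (¬A ⊔ F)
2. Hence c : (¬A ⊔ F): entailed.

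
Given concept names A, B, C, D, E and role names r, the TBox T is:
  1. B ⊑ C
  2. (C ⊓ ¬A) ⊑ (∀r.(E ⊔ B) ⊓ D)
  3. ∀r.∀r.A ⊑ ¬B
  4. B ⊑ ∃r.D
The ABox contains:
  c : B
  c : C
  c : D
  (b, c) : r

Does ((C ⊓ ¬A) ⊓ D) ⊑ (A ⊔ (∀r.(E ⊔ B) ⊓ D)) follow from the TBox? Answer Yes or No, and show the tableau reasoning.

1. ((C ⊓ ¬A) ⊓ D) ⊑ (A ⊔ (∀r.(E ⊔ B) ⊓ D))  ⇔  (((C ⊓ ¬A) ⊓ D) ⊓ (¬A ⊓ (∃r.(¬E ⊓ ¬B) ⊔ ¬D))) unsat w.r.t. T
   all branches close; clash {D, ¬D} at x₀
2. Hence ((C ⊓ ¬A) ⊓ D) ⊑ (A ⊔ (∀r.(E ⊔ B) ⊓ D)): entailed.

Yes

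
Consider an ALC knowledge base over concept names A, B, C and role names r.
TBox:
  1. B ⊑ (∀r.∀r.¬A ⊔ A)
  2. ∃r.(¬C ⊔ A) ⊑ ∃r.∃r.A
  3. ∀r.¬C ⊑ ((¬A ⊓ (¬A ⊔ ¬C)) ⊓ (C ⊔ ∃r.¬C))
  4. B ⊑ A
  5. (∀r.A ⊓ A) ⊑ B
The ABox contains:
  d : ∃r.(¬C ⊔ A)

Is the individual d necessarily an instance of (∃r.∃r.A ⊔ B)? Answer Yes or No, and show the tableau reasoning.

1. d : (∃r.∃r.A ⊔ B)?  L(d) = {∃r.(¬C ⊔ A)} ∪ {(∀r.∀r.¬A ⊓ ¬B)}
   clash {B, ¬B} at d — d ∈ (∃r.∃r.A ⊔ B)
2. Hence d : (∃r.∃r.A ⊔ B): entailed.

Yes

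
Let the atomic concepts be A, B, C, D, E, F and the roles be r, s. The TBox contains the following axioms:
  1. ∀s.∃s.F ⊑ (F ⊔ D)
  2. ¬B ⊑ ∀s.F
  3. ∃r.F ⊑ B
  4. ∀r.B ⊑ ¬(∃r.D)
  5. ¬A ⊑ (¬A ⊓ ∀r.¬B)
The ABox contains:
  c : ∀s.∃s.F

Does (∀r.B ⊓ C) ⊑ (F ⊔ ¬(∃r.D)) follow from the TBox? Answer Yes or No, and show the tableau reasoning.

1. (∀r.B ⊓ C) ⊑ (F ⊔ ¬(∃r.D))  ⇔  ((∀r.B ⊓ C) ⊓ (¬F ⊓ ∃r.D)) unsat w.r.t. T
   all branches close; clash {B, ¬B} at an ∃-successor
2. Hence (∀r.B ⊓ C) ⊑ (F ⊔ ¬(∃r.D)): entailed.

Yes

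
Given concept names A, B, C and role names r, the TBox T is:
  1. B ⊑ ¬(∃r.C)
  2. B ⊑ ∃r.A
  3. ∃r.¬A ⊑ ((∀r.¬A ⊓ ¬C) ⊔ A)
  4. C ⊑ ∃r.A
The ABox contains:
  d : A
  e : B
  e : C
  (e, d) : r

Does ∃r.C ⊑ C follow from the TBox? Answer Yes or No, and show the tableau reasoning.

1. ∃r.C ⊑ C  ⇔  (∃r.C ⊓ ¬C) unsat w.r.t. T
   open: L(x₀) ⊇ {¬B, ¬C, ∀r.A, ∃r.C} (+ ∃-successors)
2. Hence ∃r.C ⊑ C: not entailed.

No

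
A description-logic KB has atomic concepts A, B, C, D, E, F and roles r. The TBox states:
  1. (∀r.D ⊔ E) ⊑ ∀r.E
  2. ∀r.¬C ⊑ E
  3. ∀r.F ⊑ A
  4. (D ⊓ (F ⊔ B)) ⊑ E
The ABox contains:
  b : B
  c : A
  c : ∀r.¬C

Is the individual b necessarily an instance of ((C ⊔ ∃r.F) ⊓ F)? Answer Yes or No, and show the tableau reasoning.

1. b : ((C ⊔ ∃r.F) ⊓ F)?  L(b) = {B} ∪ {((¬C ⊓ ∀r.¬F) ⊔ ¬F)}
   open: L(b) ⊇ {B, ¬C, ¬D, ¬E, ∀r.¬F, …} (+ ∃-successors) — b ∉ ((C ⊔ ∃r.F) ⊓ F) possible
2. Hence b : ((C ⊔ ∃r.F) ⊓ F): not entailed.

No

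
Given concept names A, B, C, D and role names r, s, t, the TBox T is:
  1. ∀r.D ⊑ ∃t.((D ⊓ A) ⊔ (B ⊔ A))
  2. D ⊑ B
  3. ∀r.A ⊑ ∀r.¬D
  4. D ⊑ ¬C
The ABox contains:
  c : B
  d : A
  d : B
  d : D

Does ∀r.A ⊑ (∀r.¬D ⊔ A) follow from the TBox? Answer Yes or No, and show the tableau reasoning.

Yes

1. ∀r.A ⊑ (∀r.¬D ⊔ A)  ⇔  (∀r.A ⊓ (∃r.D ⊓ ¬A)) unsat w.r.t. T
   all branches close; clash {D, ¬D} at an ∃-successor
2. Hence ∀r.A ⊑ (∀r.¬D ⊔ A): entailed.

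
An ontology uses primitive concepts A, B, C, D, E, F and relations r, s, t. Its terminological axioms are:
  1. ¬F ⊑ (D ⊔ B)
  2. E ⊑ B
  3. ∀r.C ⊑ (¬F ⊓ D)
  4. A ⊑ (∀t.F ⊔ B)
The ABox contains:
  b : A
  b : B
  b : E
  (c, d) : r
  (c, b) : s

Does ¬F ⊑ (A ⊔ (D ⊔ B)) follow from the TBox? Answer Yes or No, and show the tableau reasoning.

Yes

1. ¬F ⊑ (A ⊔ (D ⊔ B))  ⇔  (¬F ⊓ (¬A ⊓ (¬D ⊓ ¬B))) unsat w.r.t. T
   all branches close; clash {B, ¬B} at x₀
2. Hence ¬F ⊑ (A ⊔ (D ⊔ B)): entailed.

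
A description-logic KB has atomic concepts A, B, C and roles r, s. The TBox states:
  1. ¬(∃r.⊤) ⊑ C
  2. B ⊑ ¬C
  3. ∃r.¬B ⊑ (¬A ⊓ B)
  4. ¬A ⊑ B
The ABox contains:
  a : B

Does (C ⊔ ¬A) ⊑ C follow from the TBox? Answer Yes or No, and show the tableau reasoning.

1. (C ⊔ ¬A) ⊑ C  ⇔  ((C ⊔ ¬A) ⊓ ¬C) unsat w.r.t. T
   open: L(x₀) ⊇ {B, ¬A, ¬C, ∀r.B, ∃r.⊤} (+ ∃-successors)
2. Hence (C ⊔ ¬A) ⊑ C: not entailed.

No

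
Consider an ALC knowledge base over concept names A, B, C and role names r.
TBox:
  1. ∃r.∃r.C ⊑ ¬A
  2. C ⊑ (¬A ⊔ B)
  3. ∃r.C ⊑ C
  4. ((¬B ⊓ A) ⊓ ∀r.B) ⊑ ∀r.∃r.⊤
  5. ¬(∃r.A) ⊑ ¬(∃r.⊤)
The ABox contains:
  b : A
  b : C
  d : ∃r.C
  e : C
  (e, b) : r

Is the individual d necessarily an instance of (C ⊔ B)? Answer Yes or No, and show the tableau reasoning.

Yes

1. d : (C ⊔ B)?  L(d) = {∃r.C} ∪ {(¬C ⊓ ¬B)}
   clash {C, ¬C} at d — d ∈ (C ⊔ B)
2. Hence d : (C ⊔ B): entailed.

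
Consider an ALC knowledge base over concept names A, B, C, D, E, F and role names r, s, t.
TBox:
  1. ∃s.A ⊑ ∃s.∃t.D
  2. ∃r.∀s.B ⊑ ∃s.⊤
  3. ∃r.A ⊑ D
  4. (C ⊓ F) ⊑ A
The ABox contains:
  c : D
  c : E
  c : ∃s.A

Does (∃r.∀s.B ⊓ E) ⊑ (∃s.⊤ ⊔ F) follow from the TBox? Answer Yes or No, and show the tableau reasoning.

1. (∃r.∀s.B ⊓ E) ⊑ (∃s.⊤ ⊔ F)  ⇔  ((∃r.∀s.B ⊓ E) ⊓ (∀s.⊥ ⊓ ¬F)) unsat w.r.t. T
   all branches close; clash ⊥ at an ∃-successor
2. Hence (∃r.∀s.B ⊓ E) ⊑ (∃s.⊤ ⊔ F): entailed.

Yes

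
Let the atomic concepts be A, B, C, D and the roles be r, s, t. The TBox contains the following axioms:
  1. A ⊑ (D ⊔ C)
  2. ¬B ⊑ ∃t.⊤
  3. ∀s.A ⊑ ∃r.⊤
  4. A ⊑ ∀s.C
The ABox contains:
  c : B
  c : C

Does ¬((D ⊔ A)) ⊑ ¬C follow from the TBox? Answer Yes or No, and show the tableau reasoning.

1. ¬((D ⊔ A)) ⊑ ¬C  ⇔  ((¬D ⊓ ¬A) ⊓ C) unsat w.r.t. T
   open: L(x₀) ⊇ {B, C, ¬A, ¬D, ∃s.¬A} (+ ∃-successors)
2. Hence ¬((D ⊔ A)) ⊑ ¬C: not entailed.

No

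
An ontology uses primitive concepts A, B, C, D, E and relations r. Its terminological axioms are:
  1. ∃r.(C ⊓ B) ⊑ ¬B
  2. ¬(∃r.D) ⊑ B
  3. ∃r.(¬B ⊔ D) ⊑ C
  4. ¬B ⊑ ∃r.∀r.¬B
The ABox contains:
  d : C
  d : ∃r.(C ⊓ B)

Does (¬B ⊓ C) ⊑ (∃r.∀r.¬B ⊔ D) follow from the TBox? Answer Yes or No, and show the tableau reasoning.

1. (¬B ⊓ C) ⊑ (∃r.∀r.¬B ⊔ D)  ⇔  ((¬B ⊓ C) ⊓ (∀r.∃r.B ⊓ ¬D)) unsat w.r.t. T
   all branches close; clash {B, ¬B} at x₀
2. Hence (¬B ⊓ C) ⊑ (∃r.∀r.¬B ⊔ D): entailed.

Yes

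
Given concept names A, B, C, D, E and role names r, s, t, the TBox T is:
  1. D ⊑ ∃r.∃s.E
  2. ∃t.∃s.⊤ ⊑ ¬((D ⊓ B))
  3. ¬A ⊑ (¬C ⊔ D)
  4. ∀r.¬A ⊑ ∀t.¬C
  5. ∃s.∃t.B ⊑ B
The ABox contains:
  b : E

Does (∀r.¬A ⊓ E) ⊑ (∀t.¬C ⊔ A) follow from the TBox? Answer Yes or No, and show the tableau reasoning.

1. (∀r.¬A ⊓ E) ⊑ (∀t.¬C ⊔ A)  ⇔  ((∀r.¬A ⊓ E) ⊓ (∃t.C ⊓ ¬A)) unsat w.r.t. T
   all branches close; clash {B, ¬B} at x₀
2. Hence (∀r.¬A ⊓ E) ⊑ (∀t.¬C ⊔ A): entailed.

Yes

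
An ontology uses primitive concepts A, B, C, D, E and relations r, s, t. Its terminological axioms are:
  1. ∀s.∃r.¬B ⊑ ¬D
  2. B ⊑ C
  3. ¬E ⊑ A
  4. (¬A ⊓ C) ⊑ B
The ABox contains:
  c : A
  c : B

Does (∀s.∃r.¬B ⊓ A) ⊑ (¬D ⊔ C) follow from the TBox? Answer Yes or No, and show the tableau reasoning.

Yes

1. (∀s.∃r.¬B ⊓ A) ⊑ (¬D ⊔ C)  ⇔  ((∀s.∃r.¬B ⊓ A) ⊓ (D ⊓ ¬C)) unsat w.r.t. T
   all branches close; clash {C, ¬C} at x₀
2. Hence (∀s.∃r.¬B ⊓ A) ⊑ (¬D ⊔ C): entailed.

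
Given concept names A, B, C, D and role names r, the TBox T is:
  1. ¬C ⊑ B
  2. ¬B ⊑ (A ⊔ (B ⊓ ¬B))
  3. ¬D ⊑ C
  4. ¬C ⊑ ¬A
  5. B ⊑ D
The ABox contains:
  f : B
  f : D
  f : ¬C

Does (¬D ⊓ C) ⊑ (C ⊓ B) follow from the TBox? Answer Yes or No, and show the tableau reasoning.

1. (¬D ⊓ C) ⊑ (C ⊓ B)  ⇔  ((¬D ⊓ C) ⊓ (¬C ⊔ ¬B)) unsat w.r.t. T
   open: L(x₀) ⊇ {A, C, ¬B, ¬D}
2. Hence (¬D ⊓ C) ⊑ (C ⊓ B): not entailed.

No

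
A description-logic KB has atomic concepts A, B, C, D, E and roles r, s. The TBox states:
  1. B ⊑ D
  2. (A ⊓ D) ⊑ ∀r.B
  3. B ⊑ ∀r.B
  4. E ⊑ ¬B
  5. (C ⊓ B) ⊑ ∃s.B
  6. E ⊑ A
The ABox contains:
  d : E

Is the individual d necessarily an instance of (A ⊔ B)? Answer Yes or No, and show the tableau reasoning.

1. d : (A ⊔ B)?  L(d) = {E} ∪ {(¬A ⊓ ¬B)}
   clash {A, ¬A} at d — d ∈ (A ⊔ B)
2. Hence d : (A ⊔ B): entailed.

Yes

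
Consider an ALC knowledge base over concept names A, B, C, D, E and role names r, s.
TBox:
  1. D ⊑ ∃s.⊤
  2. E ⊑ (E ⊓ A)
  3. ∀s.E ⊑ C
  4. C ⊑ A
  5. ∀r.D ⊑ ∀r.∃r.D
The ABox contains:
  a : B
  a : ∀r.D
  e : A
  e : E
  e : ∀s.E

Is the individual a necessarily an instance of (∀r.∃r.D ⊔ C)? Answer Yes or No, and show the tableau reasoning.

Yes

1. a : (∀r.∃r.D ⊔ C)?  L(a) = {B, ∀r.D} ∪ {(∃r.∀r.¬D ⊓ ¬C)}
   clash {C, ¬C} at a — a ∈ (∀r.∃r.D ⊔ C)
2. Hence a : (∀r.∃r.D ⊔ C): entailed.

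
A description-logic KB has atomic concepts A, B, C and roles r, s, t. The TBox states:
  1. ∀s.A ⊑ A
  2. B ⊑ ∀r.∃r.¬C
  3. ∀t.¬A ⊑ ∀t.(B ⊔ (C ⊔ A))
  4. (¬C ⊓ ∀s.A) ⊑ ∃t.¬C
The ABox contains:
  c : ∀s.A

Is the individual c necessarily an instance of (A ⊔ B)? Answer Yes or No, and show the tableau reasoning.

1. c : (A ⊔ B)?  L(c) = {∀s.A} ∪ {(¬A ⊓ ¬B)}
   clash {A, ¬A} at c — c ∈ (A ⊔ B)
2. Hence c : (A ⊔ B): entailed.

Yes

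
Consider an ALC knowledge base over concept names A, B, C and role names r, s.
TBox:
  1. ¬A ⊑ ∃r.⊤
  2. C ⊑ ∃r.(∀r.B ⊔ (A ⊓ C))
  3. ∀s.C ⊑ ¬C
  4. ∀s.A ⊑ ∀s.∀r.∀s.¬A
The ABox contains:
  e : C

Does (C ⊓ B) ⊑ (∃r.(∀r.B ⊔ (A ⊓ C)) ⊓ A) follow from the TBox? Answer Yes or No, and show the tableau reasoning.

1. (C ⊓ B) ⊑ (∃r.(∀r.B ⊔ (A ⊓ C)) ⊓ A)  ⇔  ((C ⊓ B) ⊓ (∀r.(∃r.¬B ⊓ (¬A ⊔ ¬C)) ⊔ ¬A)) unsat w.r.t. T
   apply at x₀: C⊑∃r.(∀r.B ⊔ (A ⊓ C))
   open: L(x₀) ⊇ {B, C, ¬A, ∃r.(∀r.B ⊔ (A ⊓ C)), ∃r.⊤, …} (+ ∃-successors)
2. Hence (C ⊓ B) ⊑ (∃r.(∀r.B ⊔ (A ⊓ C)) ⊓ A): not entailed.

No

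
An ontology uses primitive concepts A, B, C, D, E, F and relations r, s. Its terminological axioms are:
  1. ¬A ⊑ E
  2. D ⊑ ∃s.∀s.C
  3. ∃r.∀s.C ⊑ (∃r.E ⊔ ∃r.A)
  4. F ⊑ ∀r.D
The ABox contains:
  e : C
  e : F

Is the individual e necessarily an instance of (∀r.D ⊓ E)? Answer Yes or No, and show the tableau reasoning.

No

1. e : (∀r.D ⊓ E)?  L(e) = {C, F} ∪ {(∃r.¬D ⊔ ¬E)}
   apply at e: F⊑∀r.D
   open: L(e) ⊇ {A, C, F, ¬D, ¬E, …} — e ∉ (∀r.D ⊓ E) possible
2. Hence e : (∀r.D ⊓ E): not entailed.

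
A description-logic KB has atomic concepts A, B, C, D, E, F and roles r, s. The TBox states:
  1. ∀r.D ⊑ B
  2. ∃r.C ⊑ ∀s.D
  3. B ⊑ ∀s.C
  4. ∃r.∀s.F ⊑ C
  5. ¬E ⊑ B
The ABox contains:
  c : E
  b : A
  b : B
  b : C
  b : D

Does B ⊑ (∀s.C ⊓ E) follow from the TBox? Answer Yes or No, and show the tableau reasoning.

No

1. B ⊑ (∀s.C ⊓ E)  ⇔  (B ⊓ (∃s.¬C ⊔ ¬E)) unsat w.r.t. T
   apply at x₀: B⊑∀s.C
   open: L(x₀) ⊇ {B, ¬E, ∀r.¬C, ∀r.∃s.¬F, ∀s.C}
2. Hence B ⊑ (∀s.C ⊓ E): not entailed.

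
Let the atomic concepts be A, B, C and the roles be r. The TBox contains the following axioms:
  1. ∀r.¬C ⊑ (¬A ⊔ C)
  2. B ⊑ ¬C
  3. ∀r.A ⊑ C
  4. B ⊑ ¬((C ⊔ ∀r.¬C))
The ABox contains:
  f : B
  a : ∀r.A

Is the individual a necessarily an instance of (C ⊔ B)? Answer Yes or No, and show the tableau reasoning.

1. a : (C ⊔ B)?  L(a) = {∀r.A} ∪ {(¬C ⊓ ¬B)}
   clash {C, ¬C} at a — a ∈ (C ⊔ B)
2. Hence a : (C ⊔ B): entailed.

Yes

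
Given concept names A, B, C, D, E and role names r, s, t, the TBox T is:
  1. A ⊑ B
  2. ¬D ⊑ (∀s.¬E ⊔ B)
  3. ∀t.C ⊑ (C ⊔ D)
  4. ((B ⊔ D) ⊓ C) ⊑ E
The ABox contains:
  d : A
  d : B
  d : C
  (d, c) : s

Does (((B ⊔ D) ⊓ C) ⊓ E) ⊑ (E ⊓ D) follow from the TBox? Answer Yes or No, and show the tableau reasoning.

No

1. (((B ⊔ D) ⊓ C) ⊓ E) ⊑ (E ⊓ D)  ⇔  ((((B ⊔ D) ⊓ C) ⊓ E) ⊓ (¬E ⊔ ¬D)) unsat w.r.t. T
   open: L(x₀) ⊇ {B, C, E, ¬D, ∃t.¬C} (+ ∃-successors)
2. Hence (((B ⊔ D) ⊓ C) ⊓ E) ⊑ (E ⊓ D): not entailed.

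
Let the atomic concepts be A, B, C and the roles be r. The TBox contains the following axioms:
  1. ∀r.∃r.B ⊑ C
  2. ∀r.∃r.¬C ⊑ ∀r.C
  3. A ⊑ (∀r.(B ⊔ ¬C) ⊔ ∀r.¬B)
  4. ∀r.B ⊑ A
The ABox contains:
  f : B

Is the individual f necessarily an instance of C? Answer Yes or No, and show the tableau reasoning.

1. f : C?  L(f) = {B} ∪ {¬C}
   open: L(f) ⊇ {B, ¬A, ¬C, ∃r.¬B, ∃r.∀r.C, …} (+ ∃-successors) — f ∉ C possible
2. Hence f : C: not entailed.

No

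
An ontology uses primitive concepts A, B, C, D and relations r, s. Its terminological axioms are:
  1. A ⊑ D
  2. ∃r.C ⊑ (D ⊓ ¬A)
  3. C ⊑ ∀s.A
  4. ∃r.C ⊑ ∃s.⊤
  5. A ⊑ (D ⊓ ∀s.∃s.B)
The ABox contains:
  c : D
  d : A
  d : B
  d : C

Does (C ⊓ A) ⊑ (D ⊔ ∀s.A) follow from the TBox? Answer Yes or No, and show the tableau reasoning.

Yes

1. (C ⊓ A) ⊑ (D ⊔ ∀s.A)  ⇔  ((C ⊓ A) ⊓ (¬D ⊓ ∃s.¬A)) unsat w.r.t. T
   all branches close; clash {D, ¬D} at x₀
2. Hence (C ⊓ A) ⊑ (D ⊔ ∀s.A): entailed.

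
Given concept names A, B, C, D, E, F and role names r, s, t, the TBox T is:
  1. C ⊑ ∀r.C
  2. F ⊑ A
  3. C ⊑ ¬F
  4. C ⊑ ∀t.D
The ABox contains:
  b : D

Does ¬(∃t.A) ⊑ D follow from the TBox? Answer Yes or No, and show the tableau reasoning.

1. ¬(∃t.A) ⊑ D  ⇔  (∀t.¬A ⊓ ¬D) unsat w.r.t. T
   open: L(x₀) ⊇ {¬C, ¬D, ¬F, ∀t.¬A}
2. Hence ¬(∃t.A) ⊑ D: not entailed.

No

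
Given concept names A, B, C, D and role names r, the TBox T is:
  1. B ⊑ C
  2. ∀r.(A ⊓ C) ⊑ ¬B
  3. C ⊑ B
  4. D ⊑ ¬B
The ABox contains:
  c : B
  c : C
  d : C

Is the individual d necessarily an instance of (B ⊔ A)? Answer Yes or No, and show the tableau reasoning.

Yes

1. d : (B ⊔ A)?  L(d) = {C} ∪ {(¬B ⊓ ¬A)}
   clash {B, ¬B} at d — d ∈ (B ⊔ A)
2. Hence d : (B ⊔ A): entailed.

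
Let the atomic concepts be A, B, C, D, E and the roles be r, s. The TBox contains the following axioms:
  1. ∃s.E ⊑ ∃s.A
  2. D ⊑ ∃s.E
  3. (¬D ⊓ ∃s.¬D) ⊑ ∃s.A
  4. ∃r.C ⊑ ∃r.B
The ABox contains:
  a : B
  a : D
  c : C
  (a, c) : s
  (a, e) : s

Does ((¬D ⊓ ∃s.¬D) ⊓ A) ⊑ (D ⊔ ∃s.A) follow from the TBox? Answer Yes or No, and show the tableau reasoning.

1. ((¬D ⊓ ∃s.¬D) ⊓ A) ⊑ (D ⊔ ∃s.A)  ⇔  (((¬D ⊓ ∃s.¬D) ⊓ A) ⊓ (¬D ⊓ ∀s.¬A)) unsat w.r.t. T
   all branches close; clash {A, ¬A} at an ∃-successor
2. Hence ((¬D ⊓ ∃s.¬D) ⊓ A) ⊑ (D ⊔ ∃s.A): entailed.

Yes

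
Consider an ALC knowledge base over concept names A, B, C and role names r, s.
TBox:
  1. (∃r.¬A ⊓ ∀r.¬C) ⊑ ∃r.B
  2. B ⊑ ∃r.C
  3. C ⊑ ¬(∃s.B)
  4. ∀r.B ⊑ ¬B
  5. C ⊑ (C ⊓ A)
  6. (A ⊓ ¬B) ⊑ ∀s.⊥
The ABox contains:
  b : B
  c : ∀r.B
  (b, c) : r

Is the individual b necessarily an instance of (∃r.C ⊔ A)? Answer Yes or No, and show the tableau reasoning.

1. b : (∃r.C ⊔ A)?  L(b) = {B} ∪ {(∀r.¬C ⊓ ¬A)}
   clash {A, ¬A} at b — b ∈ (∃r.C ⊔ A)
2. Hence b : (∃r.C ⊔ A): entailed.

Yes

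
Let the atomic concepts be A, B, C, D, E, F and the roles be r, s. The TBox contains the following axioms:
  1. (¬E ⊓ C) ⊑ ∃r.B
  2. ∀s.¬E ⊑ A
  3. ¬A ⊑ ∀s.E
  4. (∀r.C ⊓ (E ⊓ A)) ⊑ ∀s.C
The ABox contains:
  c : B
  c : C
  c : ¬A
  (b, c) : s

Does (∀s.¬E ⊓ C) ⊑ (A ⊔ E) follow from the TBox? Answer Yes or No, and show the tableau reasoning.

1. (∀s.¬E ⊓ C) ⊑ (A ⊔ E)  ⇔  ((∀s.¬E ⊓ C) ⊓ (¬A ⊓ ¬E)) unsat w.r.t. T
   all branches close; clash {A, ¬A} at x₀
2. Hence (∀s.¬E ⊓ C) ⊑ (A ⊔ E): entailed.

Yes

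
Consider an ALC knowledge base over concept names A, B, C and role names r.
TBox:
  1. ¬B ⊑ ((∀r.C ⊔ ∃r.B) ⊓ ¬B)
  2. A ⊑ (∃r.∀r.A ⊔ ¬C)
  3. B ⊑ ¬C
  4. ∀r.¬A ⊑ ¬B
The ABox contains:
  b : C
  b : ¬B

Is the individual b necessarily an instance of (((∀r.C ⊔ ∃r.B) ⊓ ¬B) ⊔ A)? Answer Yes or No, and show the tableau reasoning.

1. b : (((∀r.C ⊔ ∃r.B) ⊓ ¬B) ⊔ A)?  L(b) = {C, ¬B} ∪ {(((∃r.¬C ⊓ ∀r.¬B) ⊔ B) ⊓ ¬A)}
   clash {B, ¬B} at b — b ∈ (((∀r.C ⊔ ∃r.B) ⊓ ¬B) ⊔ A)
2. Hence b : (((∀r.C ⊔ ∃r.B) ⊓ ¬B) ⊔ A): entailed.

Yes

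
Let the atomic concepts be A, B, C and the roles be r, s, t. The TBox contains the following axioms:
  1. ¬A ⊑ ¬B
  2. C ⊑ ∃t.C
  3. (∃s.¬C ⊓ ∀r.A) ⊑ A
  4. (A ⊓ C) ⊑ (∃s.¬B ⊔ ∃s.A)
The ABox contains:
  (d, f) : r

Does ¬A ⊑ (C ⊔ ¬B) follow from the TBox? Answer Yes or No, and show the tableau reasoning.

1. ¬A ⊑ (C ⊔ ¬B)  ⇔  (¬A ⊓ (¬C ⊓ B)) unsat w.r.t. T
   all branches close; clash {B, ¬B} at x₀
2. Hence ¬A ⊑ (C ⊔ ¬B): entailed.

Yes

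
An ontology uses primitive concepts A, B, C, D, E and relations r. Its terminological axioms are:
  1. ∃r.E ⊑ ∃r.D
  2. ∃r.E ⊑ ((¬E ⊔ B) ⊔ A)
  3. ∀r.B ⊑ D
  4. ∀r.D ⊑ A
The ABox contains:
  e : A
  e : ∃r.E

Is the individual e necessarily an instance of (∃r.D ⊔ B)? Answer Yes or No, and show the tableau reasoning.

Yes

1. e : (∃r.D ⊔ B)?  L(e) = {A, ∃r.E} ∪ {(∀r.¬D ⊓ ¬B)}
   clash {D, ¬D} at an ∃-successor — e ∈ (∃r.D ⊔ B)
2. Hence e : (∃r.D ⊔ B): entailed.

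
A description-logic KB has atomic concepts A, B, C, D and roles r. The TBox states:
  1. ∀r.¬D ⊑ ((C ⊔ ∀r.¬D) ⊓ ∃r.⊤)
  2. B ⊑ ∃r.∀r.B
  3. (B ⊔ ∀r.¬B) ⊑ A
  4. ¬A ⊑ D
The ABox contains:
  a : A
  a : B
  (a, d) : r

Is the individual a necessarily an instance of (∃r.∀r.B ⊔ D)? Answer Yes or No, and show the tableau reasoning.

1. a : (∃r.∀r.B ⊔ D)?  L(a) = {A, B} ∪ {(∀r.∃r.¬B ⊓ ¬D)}
   clash {D, ¬D} at an ∃-successor — a ∈ (∃r.∀r.B ⊔ D)
2. Hence a : (∃r.∀r.B ⊔ D): entailed.

Yes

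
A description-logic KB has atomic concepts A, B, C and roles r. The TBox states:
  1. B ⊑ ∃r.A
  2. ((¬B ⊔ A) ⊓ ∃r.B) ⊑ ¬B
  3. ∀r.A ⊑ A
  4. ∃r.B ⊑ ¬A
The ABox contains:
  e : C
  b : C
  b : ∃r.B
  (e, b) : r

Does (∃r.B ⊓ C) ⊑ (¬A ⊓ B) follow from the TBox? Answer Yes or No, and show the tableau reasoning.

1. (∃r.B ⊓ C) ⊑ (¬A ⊓ B)  ⇔  ((∃r.B ⊓ C) ⊓ (A ⊔ ¬B)) unsat w.r.t. T
   apply at x₀: ∃r.B⊑¬A
   open: L(x₀) ⊇ {C, ¬A, ¬B, ∃r.B, ∃r.¬A} (+ ∃-successors)
2. Hence (∃r.B ⊓ C) ⊑ (¬A ⊓ B): not entailed.

No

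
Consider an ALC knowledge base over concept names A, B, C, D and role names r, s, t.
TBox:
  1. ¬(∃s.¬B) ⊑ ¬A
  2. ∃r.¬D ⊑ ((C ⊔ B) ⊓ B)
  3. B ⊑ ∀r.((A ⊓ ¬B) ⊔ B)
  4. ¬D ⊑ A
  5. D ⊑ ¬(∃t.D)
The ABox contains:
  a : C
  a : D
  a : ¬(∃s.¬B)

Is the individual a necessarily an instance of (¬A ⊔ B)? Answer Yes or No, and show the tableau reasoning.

Yes

1. a : (¬A ⊔ B)?  L(a) = {C, D, ¬(∃s.¬B)} ∪ {(A ⊓ ¬B)}
   clash {B, ¬B} at a — a ∈ (¬A ⊔ B)
2. Hence a : (¬A ⊔ B): entailed.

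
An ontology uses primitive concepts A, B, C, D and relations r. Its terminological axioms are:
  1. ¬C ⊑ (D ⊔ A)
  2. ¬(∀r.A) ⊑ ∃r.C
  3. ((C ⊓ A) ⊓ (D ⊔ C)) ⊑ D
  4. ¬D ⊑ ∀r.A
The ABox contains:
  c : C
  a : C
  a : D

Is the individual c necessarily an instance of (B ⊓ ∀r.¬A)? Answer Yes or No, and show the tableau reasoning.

1. c : (B ⊓ ∀r.¬A)?  L(c) = {C} ∪ {(¬B ⊔ ∃r.A)}
   open: L(c) ⊇ {C, D, ¬B, ∀r.A} — c ∉ (B ⊓ ∀r.¬A) possible
2. Hence c : (B ⊓ ∀r.¬A): not entailed.

No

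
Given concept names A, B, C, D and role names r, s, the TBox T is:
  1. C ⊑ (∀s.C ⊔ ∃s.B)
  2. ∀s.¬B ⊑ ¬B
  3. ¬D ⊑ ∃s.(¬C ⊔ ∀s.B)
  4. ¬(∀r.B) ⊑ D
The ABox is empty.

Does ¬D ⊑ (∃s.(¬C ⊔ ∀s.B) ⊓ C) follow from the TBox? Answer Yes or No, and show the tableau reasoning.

No

1. ¬D ⊑ (∃s.(¬C ⊔ ∀s.B) ⊓ C)  ⇔  (¬D ⊓ (∀s.(C ⊓ ∃s.¬B) ⊔ ¬C)) unsat w.r.t. T
   apply at x₀: ¬D⊑∃s.(¬C ⊔ ∀s.B)
   open: L(x₀) ⊇ {¬C, ¬D, ∀r.B, ∃s.(¬C ⊔ ∀s.B), ∃s.B} (+ ∃-successors)
2. Hence ¬D ⊑ (∃s.(¬C ⊔ ∀s.B) ⊓ C): not entailed.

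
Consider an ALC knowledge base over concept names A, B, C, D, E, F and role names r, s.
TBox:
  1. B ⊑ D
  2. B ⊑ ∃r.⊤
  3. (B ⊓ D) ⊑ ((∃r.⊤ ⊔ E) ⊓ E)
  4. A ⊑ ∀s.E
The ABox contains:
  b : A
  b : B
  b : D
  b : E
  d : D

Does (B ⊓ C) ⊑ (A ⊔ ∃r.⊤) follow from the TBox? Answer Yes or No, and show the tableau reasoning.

1. (B ⊓ C) ⊑ (A ⊔ ∃r.⊤)  ⇔  ((B ⊓ C) ⊓ (¬A ⊓ ∀r.⊥)) unsat w.r.t. T
   all branches close; clash ⊥ at an ∃-successor
2. Hence (B ⊓ C) ⊑ (A ⊔ ∃r.⊤): entailed.

Yes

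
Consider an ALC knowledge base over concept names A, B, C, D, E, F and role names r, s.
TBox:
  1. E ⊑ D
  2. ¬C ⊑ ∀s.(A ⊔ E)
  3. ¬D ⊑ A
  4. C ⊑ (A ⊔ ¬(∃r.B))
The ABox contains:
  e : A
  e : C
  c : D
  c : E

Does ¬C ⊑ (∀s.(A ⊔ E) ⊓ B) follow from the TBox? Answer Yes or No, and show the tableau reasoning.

No

1. ¬C ⊑ (∀s.(A ⊔ E) ⊓ B)  ⇔  (¬C ⊓ (∃s.(¬A ⊓ ¬E) ⊔ ¬B)) unsat w.r.t. T
   apply at x₀: ¬C⊑∀s.(A ⊔ E)
   open: L(x₀) ⊇ {D, ¬B, ¬C, ∀s.(A ⊔ E)}
2. Hence ¬C ⊑ (∀s.(A ⊔ E) ⊓ B): not entailed.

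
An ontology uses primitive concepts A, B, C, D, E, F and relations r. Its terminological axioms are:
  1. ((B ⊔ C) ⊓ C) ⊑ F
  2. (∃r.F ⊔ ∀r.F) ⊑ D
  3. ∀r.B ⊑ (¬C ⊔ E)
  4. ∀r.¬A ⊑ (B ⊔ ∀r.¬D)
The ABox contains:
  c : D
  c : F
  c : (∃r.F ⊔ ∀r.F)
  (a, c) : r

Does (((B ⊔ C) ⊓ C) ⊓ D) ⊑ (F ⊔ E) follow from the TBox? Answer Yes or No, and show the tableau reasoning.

1. (((B ⊔ C) ⊓ C) ⊓ D) ⊑ (F ⊔ E)  ⇔  ((((B ⊔ C) ⊓ C) ⊓ D) ⊓ (¬F ⊓ ¬E)) unsat w.r.t. T
   all branches close; clash {E, ¬E} at x₀
2. Hence (((B ⊔ C) ⊓ C) ⊓ D) ⊑ (F ⊔ E): entailed.

Yes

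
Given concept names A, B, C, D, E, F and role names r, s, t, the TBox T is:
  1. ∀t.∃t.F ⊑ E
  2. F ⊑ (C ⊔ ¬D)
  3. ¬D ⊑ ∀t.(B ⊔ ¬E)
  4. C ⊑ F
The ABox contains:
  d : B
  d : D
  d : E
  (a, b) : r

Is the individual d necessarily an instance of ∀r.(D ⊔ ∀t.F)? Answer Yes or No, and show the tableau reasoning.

No

1. d : ∀r.(D ⊔ ∀t.F)?  L(d) = {B, D, E} ∪ {∃r.(¬D ⊓ ∃t.¬F)}
   open: L(d) ⊇ {B, D, E, ¬C, ¬F, …} (+ ∃-successors) — d ∉ ∀r.(D ⊔ ∀t.F) possible
2. Hence d : ∀r.(D ⊔ ∀t.F): not entailed.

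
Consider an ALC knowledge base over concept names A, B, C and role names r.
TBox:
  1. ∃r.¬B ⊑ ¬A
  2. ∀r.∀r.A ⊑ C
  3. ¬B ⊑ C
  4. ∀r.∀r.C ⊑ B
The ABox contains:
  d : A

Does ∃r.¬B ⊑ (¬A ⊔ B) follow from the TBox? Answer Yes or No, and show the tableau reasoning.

Yes

1. ∃r.¬B ⊑ (¬A ⊔ B)  ⇔  (∃r.¬B ⊓ (A ⊓ ¬B)) unsat w.r.t. T
   all branches close; clash {A, ¬A} at x₀
2. Hence ∃r.¬B ⊑ (¬A ⊔ B): entailed.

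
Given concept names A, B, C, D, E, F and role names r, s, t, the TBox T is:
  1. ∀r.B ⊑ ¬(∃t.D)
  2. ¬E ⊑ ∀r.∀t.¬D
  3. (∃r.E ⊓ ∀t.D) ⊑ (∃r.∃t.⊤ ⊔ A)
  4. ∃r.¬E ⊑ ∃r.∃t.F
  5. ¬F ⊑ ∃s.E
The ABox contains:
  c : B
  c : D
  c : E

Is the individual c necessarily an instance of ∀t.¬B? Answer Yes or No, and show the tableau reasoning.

No

1. c : ∀t.¬B?  L(c) = {B, D, E} ∪ {∃t.B}
   open: L(c) ⊇ {B, D, E, F, ∀r.E, …} (+ ∃-successors) — c ∉ ∀t.¬B possible
2. Hence c : ∀t.¬B: not entailed.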